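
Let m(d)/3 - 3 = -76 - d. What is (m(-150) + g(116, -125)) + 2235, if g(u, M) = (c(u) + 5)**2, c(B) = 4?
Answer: 2547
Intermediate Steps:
m(d) = -219 - 3*d (m(d) = 9 + 3*(-76 - d) = 9 + (-228 - 3*d) = -219 - 3*d)
g(u, M) = 81 (g(u, M) = (4 + 5)**2 = 9**2 = 81)
(m(-150) + g(116, -125)) + 2235 = ((-219 - 3*(-150)) + 81) + 2235 = ((-219 + 450) + 81) + 2235 = (231 + 81) + 2235 = 312 + 2235 = 2547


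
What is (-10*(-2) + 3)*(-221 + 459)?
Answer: 5474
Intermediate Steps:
(-10*(-2) + 3)*(-221 + 459) = (20 + 3)*238 = 23*238 = 5474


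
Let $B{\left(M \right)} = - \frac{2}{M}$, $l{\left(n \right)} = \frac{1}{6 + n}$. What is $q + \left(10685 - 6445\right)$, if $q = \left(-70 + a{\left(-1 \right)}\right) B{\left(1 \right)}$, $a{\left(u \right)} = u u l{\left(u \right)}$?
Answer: $\frac{21898}{5} \approx 4379.6$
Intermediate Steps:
$a{\left(u \right)} = \frac{u^{2}}{6 + u}$ ($a{\left(u \right)} = \frac{u u}{6 + u} = \frac{u^{2}}{6 + u}$)
$q = \frac{698}{5}$ ($q = \left(-70 + \frac{\left(-1\right)^{2}}{6 - 1}\right) \left(- \frac{2}{1}\right) = \left(-70 + 1 \cdot \frac{1}{5}\right) \left(\left(-2\right) 1\right) = \left(-70 + 1 \cdot \frac{1}{5}\right) \left(-2\right) = \left(-70 + \frac{1}{5}\right) \left(-2\right) = \left(- \frac{349}{5}\right) \left(-2\right) = \frac{698}{5} \approx 139.6$)
$q + \left(10685 - 6445\right) = \frac{698}{5} + \left(10685 - 6445\right) = \frac{698}{5} + 4240 = \frac{21898}{5}$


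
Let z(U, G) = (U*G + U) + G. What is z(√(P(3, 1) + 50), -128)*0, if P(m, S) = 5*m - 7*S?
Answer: 0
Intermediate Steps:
P(m, S) = -7*S + 5*m
z(U, G) = G + U + G*U (z(U, G) = (G*U + U) + G = (U + G*U) + G = G + U + G*U)
z(√(P(3, 1) + 50), -128)*0 = (-128 + √((-7*1 + 5*3) + 50) - 128*√((-7*1 + 5*3) + 50))*0 = (-128 + √((-7 + 15) + 50) - 128*√((-7 + 15) + 50))*0 = (-128 + √(8 + 50) - 128*√(8 + 50))*0 = (-128 + √58 - 128*√58)*0 = (-128 - 127*√58)*0 = 0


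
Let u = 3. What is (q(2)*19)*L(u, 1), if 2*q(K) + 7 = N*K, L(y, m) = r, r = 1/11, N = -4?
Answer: -285/22 ≈ -12.955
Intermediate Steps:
r = 1/11 ≈ 0.090909
L(y, m) = 1/11
q(K) = -7/2 - 2*K (q(K) = -7/2 + (-4*K)/2 = -7/2 - 2*K)
(q(2)*19)*L(u, 1) = ((-7/2 - 2*2)*19)*(1/11) = ((-7/2 - 4)*19)*(1/11) = -15/2*19*(1/11) = -285/2*1/11 = -285/22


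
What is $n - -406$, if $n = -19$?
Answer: $387$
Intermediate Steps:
$n - -406 = -19 - -406 = -19 + 406 = 387$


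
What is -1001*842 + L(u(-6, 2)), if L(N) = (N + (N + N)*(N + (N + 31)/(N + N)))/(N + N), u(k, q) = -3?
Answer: -5057095/6 ≈ -8.4285e+5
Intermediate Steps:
L(N) = (N + 2*N*(N + (31 + N)/(2*N)))/(2*N) (L(N) = (N + (2*N)*(N + (31 + N)/((2*N))))/((2*N)) = (N + (2*N)*(N + (31 + N)*(1/(2*N))))*(1/(2*N)) = (N + (2*N)*(N + (31 + N)/(2*N)))*(1/(2*N)) = (N + 2*N*(N + (31 + N)/(2*N)))*(1/(2*N)) = (N + 2*N*(N + (31 + N)/(2*N)))/(2*N))
-1001*842 + L(u(-6, 2)) = -1001*842 + (1 - 3 + (31/2)/(-3)) = -842842 + (1 - 3 + (31/2)*(-⅓)) = -842842 + (1 - 3 - 31/6) = -842842 - 43/6 = -5057095/6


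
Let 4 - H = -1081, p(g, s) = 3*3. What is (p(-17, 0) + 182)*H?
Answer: 207235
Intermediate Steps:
p(g, s) = 9
H = 1085 (H = 4 - 1*(-1081) = 4 + 1081 = 1085)
(p(-17, 0) + 182)*H = (9 + 182)*1085 = 191*1085 = 207235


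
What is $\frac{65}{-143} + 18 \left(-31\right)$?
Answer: $- \frac{6143}{11} \approx -558.45$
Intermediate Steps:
$\frac{65}{-143} + 18 \left(-31\right) = 65 \left(- \frac{1}{143}\right) - 558 = - \frac{5}{11} - 558 = - \frac{6143}{11}$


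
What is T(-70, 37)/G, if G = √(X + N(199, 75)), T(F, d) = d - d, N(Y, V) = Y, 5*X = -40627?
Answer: 0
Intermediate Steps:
X = -40627/5 (X = (⅕)*(-40627) = -40627/5 ≈ -8125.4)
T(F, d) = 0
G = 4*I*√12385/5 (G = √(-40627/5 + 199) = √(-39632/5) = 4*I*√12385/5 ≈ 89.03*I)
T(-70, 37)/G = 0/((4*I*√12385/5)) = 0*(-I*√12385/9908) = 0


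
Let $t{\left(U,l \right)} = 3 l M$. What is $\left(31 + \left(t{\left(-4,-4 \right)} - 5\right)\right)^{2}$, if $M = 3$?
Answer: $100$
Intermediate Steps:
$t{\left(U,l \right)} = 9 l$ ($t{\left(U,l \right)} = 3 l 3 = 9 l$)
$\left(31 + \left(t{\left(-4,-4 \right)} - 5\right)\right)^{2} = \left(31 + \left(9 \left(-4\right) - 5\right)\right)^{2} = \left(31 - 41\right)^{2} = \left(-10\right)^{2} = 100$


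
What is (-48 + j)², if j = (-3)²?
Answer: 1521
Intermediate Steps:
j = 9
(-48 + j)² = (-48 + 9)² = (-39)² = 1521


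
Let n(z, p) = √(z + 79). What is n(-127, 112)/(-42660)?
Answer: -I*√3/10665 ≈ -0.00016241*I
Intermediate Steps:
n(z, p) = √(79 + z)
n(-127, 112)/(-42660) = √(79 - 127)/(-42660) = √(-48)*(-1/42660) = (4*I*√3)*(-1/42660) = -I*√3/10665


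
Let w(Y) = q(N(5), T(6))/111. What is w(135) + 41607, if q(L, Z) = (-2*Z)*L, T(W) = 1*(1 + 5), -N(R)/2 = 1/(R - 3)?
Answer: 1539463/37 ≈ 41607.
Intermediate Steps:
N(R) = -2/(-3 + R) (N(R) = -2/(R - 3) = -2/(-3 + R))
T(W) = 6 (T(W) = 1*6 = 6)
q(L, Z) = -2*L*Z
w(Y) = 4/37 (w(Y) = -2*(-2/(-3 + 5))*6/111 = -2*(-2/2)*6*(1/111) = -2*(-2*½)*6*(1/111) = -2*(-1)*6*(1/111) = 12*(1/111) = 4/37)
w(135) + 41607 = 4/37 + 41607 = 1539463/37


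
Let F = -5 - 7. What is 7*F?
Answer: -84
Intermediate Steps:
F = -12
7*F = 7*(-12) = -84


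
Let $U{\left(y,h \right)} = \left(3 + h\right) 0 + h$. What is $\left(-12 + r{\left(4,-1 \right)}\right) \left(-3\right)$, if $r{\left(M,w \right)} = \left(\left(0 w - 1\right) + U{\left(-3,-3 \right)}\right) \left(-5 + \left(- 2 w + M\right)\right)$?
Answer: $48$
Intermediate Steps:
$U{\left(y,h \right)} = h$ ($U{\left(y,h \right)} = 0 + h = h$)
$r{\left(M,w \right)} = 20 - 4 M + 8 w$ ($r{\left(M,w \right)} = \left(\left(0 w - 1\right) - 3\right) \left(-5 + \left(- 2 w + M\right)\right) = \left(\left(0 - 1\right) - 3\right) \left(-5 + \left(M - 2 w\right)\right) = \left(-1 - 3\right) \left(-5 + M - 2 w\right) = - 4 \left(-5 + M - 2 w\right) = 20 - 4 M + 8 w$)
$\left(-12 + r{\left(4,-1 \right)}\right) \left(-3\right) = \left(-12 + \left(20 - 16 + 8 \left(-1\right)\right)\right) \left(-3\right) = \left(-12 - 4\right) \left(-3\right) = \left(-16\right) \left(-3\right) = 48$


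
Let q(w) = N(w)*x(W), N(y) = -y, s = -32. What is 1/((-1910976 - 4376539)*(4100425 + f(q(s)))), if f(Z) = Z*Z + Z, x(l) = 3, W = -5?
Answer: -1/25840033033555 ≈ -3.8700e-14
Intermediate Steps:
q(w) = -3*w (q(w) = -w*3 = -3*w)
f(Z) = Z + Z² (f(Z) = Z² + Z = Z + Z²)
1/((-1910976 - 4376539)*(4100425 + f(q(s)))) = 1/((-1910976 - 4376539)*(4100425 + (-3*(-32))*(1 - 3*(-32)))) = 1/(-6287515*(4100425 + 96*(1 + 96))) = 1/(-6287515*(4100425 + 96*97)) = 1/(-6287515*(4100425 + 9312)) = 1/(-6287515*4109737) = 1/(-25840033033555) = -1/25840033033555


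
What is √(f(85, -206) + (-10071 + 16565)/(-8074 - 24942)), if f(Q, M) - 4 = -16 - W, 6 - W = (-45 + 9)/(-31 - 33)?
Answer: I*√4805565467/16508 ≈ 4.1993*I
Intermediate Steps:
W = 87/16 (W = 6 - (-45 + 9)/(-31 - 33) = 6 - (-36)/(-64) = 6 - (-36)*(-1)/64 = 6 - 1*9/16 = 6 - 9/16 = 87/16 ≈ 5.4375)
f(Q, M) = -279/16 (f(Q, M) = 4 + (-16 - 1*87/16) = 4 + (-16 - 87/16) = 4 - 343/16 = -279/16)
√(f(85, -206) + (-10071 + 16565)/(-8074 - 24942)) = √(-279/16 + (-10071 + 16565)/(-8074 - 24942)) = √(-279/16 + 6494/(-33016)) = √(-279/16 + 6494*(-1/33016)) = √(-279/16 - 3247/16508) = √(-1164421/66032) = I*√4805565467/16508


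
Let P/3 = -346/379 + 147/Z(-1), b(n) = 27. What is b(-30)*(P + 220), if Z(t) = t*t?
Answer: 6735987/379 ≈ 17773.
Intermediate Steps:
Z(t) = t²
P = 166101/379 (P = 3*(-346/379 + 147/((-1)²)) = 3*(-346*1/379 + 147/1) = 3*(-346/379 + 147*1) = 3*(-346/379 + 147) = 3*(55367/379) = 166101/379 ≈ 438.26)
b(-30)*(P + 220) = 27*(166101/379 + 220) = 27*(249481/379) = 6735987/379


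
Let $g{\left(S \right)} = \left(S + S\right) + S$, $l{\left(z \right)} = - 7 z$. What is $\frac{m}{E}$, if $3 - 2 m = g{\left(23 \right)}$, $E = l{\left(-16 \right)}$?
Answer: $- \frac{33}{112} \approx -0.29464$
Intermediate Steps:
$E = 112$ ($E = \left(-7\right) \left(-16\right) = 112$)
$g{\left(S \right)} = 3 S$ ($g{\left(S \right)} = 2 S + S = 3 S$)
$m = -33$ ($m = \frac{3}{2} - \frac{3 \cdot 23}{2} = \frac{3}{2} - \frac{69}{2} = -33$)
$\frac{m}{E} = - \frac{33}{112}$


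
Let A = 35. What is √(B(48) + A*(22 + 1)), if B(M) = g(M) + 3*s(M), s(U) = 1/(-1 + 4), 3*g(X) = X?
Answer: √822 ≈ 28.671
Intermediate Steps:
g(X) = X/3
s(U) = ⅓ (s(U) = 1/3 = ⅓)
B(M) = 1 + M/3 (B(M) = M/3 + 3*(⅓) = M/3 + 1 = 1 + M/3)
√(B(48) + A*(22 + 1)) = √((1 + (⅓)*48) + 35*(22 + 1)) = √((1 + 16) + 35*23) = √(17 + 805) = √822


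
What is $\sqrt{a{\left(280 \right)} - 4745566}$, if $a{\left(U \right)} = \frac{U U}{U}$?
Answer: $3 i \sqrt{527254} \approx 2178.4 i$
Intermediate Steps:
$a{\left(U \right)} = U$ ($a{\left(U \right)} = \frac{U^{2}}{U} = U$)
$\sqrt{a{\left(280 \right)} - 4745566} = \sqrt{280 - 4745566} = \sqrt{-4745286} = 3 i \sqrt{527254}$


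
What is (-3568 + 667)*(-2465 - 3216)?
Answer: 16480581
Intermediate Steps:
(-3568 + 667)*(-2465 - 3216) = -2901*(-5681) = 16480581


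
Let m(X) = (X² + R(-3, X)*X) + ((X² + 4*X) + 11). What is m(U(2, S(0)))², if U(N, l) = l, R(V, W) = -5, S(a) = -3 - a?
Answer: 1024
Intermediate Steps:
m(X) = 11 - X + 2*X² (m(X) = (X² - 5*X) + ((X² + 4*X) + 11) = (X² - 5*X) + (11 + X² + 4*X) = 11 - X + 2*X²)
m(U(2, S(0)))² = (11 - (-3 - 1*0) + 2*(-3 - 1*0)²)² = (11 - (-3 + 0) + 2*(-3 + 0)²)² = (11 - 1*(-3) + 2*(-3)²)² = (11 + 3 + 2*9)² = (11 + 3 + 18)² = 32² = 1024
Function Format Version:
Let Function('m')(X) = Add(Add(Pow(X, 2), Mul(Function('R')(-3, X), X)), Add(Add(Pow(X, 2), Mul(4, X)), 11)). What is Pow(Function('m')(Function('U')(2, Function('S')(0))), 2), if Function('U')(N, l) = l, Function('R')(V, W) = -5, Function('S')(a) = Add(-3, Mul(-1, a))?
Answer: 1024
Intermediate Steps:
Function('m')(X) = Add(11, Mul(-1, X), Mul(2, Pow(X, 2))) (Function('m')(X) = Add(Add(Pow(X, 2), Mul(-5, X)), Add(Add(Pow(X, 2), Mul(4, X)), 11)) = Add(Add(Pow(X, 2), Mul(-5, X)), Add(11, Pow(X, 2), Mul(4, X))) = Add(11, Mul(-1, X), Mul(2, Pow(X, 2))))
Pow(Function('m')(Function('U')(2, Function('S')(0))), 2) = Pow(Add(11, Mul(-1, Add(-3, Mul(-1, 0))), Mul(2, Pow(Add(-3, Mul(-1, 0)), 2))), 2) = Pow(Add(11, Mul(-1, Add(-3, 0)), Mul(2, Pow(Add(-3, 0), 2))), 2) = Pow(Add(11, Mul(-1, -3), Mul(2, Pow(-3, 2))), 2) = Pow(Add(11, 3, Mul(2, 9)), 2) = Pow(Add(11, 3, 18), 2) = Pow(32, 2) = 1024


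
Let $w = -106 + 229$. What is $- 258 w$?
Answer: $-31734$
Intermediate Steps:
$w = 123$
$- 258 w = \left(-258\right) 123 = -31734$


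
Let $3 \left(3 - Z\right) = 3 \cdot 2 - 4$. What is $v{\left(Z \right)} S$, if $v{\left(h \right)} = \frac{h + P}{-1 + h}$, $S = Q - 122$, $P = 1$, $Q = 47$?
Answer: $- \frac{375}{2} \approx -187.5$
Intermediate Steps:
$Z = \frac{7}{3}$ ($Z = 3 - \frac{3 \cdot 2 - 4}{3} = 3 - \frac{6 - 4}{3} = 3 - \frac{2}{3} = \frac{7}{3} \approx 2.3333$)
$S = -75$ ($S = 47 - 122 = -75$)
$v{\left(h \right)} = \frac{1 + h}{-1 + h}$ ($v{\left(h \right)} = \frac{h + 1}{-1 + h} = \frac{1 + h}{-1 + h}$)
$v{\left(Z \right)} S = \frac{1 + \frac{7}{3}}{-1 + \frac{7}{3}} \left(-75\right) = \frac{1}{\frac{4}{3}} \cdot \frac{10}{3} \left(-75\right) = \frac{3}{4} \cdot \frac{10}{3} \left(-75\right) = \frac{5}{2} \left(-75\right) = - \frac{375}{2}$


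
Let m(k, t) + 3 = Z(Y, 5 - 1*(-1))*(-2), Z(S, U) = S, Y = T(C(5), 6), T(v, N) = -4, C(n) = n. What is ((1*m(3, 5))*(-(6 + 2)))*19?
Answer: -760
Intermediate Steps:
Y = -4
m(k, t) = 5 (m(k, t) = -3 - 4*(-2) = -3 + 8 = 5)
((1*m(3, 5))*(-(6 + 2)))*19 = ((1*5)*(-(6 + 2)))*19 = (5*(-1*8))*19 = (5*(-8))*19 = -40*19 = -760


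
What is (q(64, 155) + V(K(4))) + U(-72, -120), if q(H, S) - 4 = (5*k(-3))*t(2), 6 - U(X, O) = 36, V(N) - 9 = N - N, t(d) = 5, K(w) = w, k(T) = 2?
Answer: 33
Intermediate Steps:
V(N) = 9 (V(N) = 9 + (N - N) = 9 + 0 = 9)
U(X, O) = -30 (U(X, O) = 6 - 1*36 = 6 - 36 = -30)
q(H, S) = 54 (q(H, S) = 4 + (5*2)*5 = 4 + 10*5 = 4 + 50 = 54)
(q(64, 155) + V(K(4))) + U(-72, -120) = (54 + 9) - 30 = 63 - 30 = 33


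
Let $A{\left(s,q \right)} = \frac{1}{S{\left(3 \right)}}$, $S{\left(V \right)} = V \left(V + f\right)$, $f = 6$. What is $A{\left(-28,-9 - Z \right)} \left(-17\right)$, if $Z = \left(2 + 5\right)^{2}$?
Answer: $- \frac{17}{27} \approx -0.62963$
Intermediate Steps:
$S{\left(V \right)} = V \left(6 + V\right)$ ($S{\left(V \right)} = V \left(V + 6\right) = V \left(6 + V\right)$)
$Z = 49$ ($Z = 7^{2} = 49$)
$A{\left(s,q \right)} = \frac{1}{27}$ ($A{\left(s,q \right)} = \frac{1}{3 \left(6 + 3\right)} = \frac{1}{3 \cdot 9} = \frac{1}{27}$)
$A{\left(-28,-9 - Z \right)} \left(-17\right) = \frac{1}{27} \left(-17\right) = - \frac{17}{27}$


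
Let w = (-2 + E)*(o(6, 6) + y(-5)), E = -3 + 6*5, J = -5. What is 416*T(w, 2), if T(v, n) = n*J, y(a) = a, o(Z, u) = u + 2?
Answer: -4160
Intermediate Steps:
o(Z, u) = 2 + u
E = 27 (E = -3 + 30 = 27)
w = 75 (w = (-2 + 27)*((2 + 6) - 5) = 25*(8 - 5) = 25*3 = 75)
T(v, n) = -5*n (T(v, n) = n*(-5) = -5*n)
416*T(w, 2) = 416*(-5*2) = 416*(-10) = -4160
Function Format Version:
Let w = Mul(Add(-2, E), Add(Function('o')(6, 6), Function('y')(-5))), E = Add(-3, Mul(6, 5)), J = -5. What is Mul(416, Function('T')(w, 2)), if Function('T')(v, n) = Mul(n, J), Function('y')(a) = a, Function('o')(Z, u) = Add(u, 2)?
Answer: -4160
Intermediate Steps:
Function('o')(Z, u) = Add(2, u)
E = 27 (E = Add(-3, 30) = 27)
w = 75 (w = Mul(Add(-2, 27), Add(Add(2, 6), -5)) = Mul(25, Add(8, -5)) = Mul(25, 3) = 75)
Function('T')(v, n) = Mul(-5, n) (Function('T')(v, n) = Mul(n, -5) = Mul(-5, n))
Mul(416, Function('T')(w, 2)) = Mul(416, Mul(-5, 2)) = Mul(416, -10) = -4160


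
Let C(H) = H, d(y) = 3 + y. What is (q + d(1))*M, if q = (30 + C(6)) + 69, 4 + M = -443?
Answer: -48723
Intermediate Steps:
M = -447 (M = -4 - 443 = -447)
q = 105 (q = (30 + 6) + 69 = 36 + 69 = 105)
(q + d(1))*M = (105 + (3 + 1))*(-447) = (105 + 4)*(-447) = 109*(-447) = -48723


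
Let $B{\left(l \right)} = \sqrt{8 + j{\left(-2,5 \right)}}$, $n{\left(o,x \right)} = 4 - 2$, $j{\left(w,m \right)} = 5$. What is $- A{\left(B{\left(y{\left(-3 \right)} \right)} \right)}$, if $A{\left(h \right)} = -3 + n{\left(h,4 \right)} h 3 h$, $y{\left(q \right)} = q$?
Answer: $-75$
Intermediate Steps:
$n{\left(o,x \right)} = 2$
$B{\left(l \right)} = \sqrt{13}$ ($B{\left(l \right)} = \sqrt{8 + 5} = \sqrt{13}$)
$A{\left(h \right)} = -3 + 6 h^{2}$ ($A{\left(h \right)} = -3 + 2 h 3 h = -3 + 6 h h = -3 + 6 h^{2}$)
$- A{\left(B{\left(y{\left(-3 \right)} \right)} \right)} = - (-3 + 6 \left(\sqrt{13}\right)^{2}) = - (-3 + 6 \cdot 13) = - (-3 + 78) = \left(-1\right) 75 = -75$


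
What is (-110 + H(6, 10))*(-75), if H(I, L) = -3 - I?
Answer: 8925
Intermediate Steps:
(-110 + H(6, 10))*(-75) = (-110 + (-3 - 1*6))*(-75) = (-110 + (-3 - 6))*(-75) = (-110 - 9)*(-75) = -119*(-75) = 8925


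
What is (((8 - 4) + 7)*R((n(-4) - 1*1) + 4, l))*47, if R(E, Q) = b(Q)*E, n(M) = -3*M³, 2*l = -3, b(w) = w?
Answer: -302445/2 ≈ -1.5122e+5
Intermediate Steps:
l = -3/2 (l = (½)*(-3) = -3/2 ≈ -1.5000)
R(E, Q) = E*Q (R(E, Q) = Q*E = E*Q)
(((8 - 4) + 7)*R((n(-4) - 1*1) + 4, l))*47 = (((8 - 4) + 7)*(((-3*(-4)³ - 1*1) + 4)*(-3/2)))*47 = ((4 + 7)*(((-3*(-64) - 1) + 4)*(-3/2)))*47 = (11*(((192 - 1) + 4)*(-3/2)))*47 = (11*((191 + 4)*(-3/2)))*47 = (11*(195*(-3/2)))*47 = (11*(-585/2))*47 = -6435/2*47 = -302445/2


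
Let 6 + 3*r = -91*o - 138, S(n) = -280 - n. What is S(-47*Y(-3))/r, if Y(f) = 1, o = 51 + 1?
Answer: 699/4876 ≈ 0.14336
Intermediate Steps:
o = 52
r = -4876/3 (r = -2 + (-91*52 - 138)/3 = -2 + (-4732 - 138)/3 = -2 + (⅓)*(-4870) = -2 - 4870/3 = -4876/3 ≈ -1625.3)
S(-47*Y(-3))/r = (-280 - (-47))/(-4876/3) = (-280 - 1*(-47))*(-3/4876) = (-280 + 47)*(-3/4876) = -233*(-3/4876) = 699/4876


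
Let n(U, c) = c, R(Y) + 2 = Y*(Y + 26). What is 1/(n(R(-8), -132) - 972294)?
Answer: -1/972426 ≈ -1.0284e-6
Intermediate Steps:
R(Y) = -2 + Y*(26 + Y) (R(Y) = -2 + Y*(Y + 26) = -2 + Y*(26 + Y))
1/(n(R(-8), -132) - 972294) = 1/(-132 - 972294) = 1/(-972426) = -1/972426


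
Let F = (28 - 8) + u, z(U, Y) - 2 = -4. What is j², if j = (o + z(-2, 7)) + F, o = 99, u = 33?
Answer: 22500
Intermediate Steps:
z(U, Y) = -2 (z(U, Y) = 2 - 4 = -2)
F = 53 (F = (28 - 8) + 33 = 20 + 33 = 53)
j = 150 (j = (99 - 2) + 53 = 97 + 53 = 150)
j² = 150² = 22500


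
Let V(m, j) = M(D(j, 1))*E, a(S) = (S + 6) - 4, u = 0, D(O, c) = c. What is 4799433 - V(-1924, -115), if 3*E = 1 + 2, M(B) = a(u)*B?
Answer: 4799431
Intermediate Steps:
a(S) = 2 + S (a(S) = (6 + S) - 4 = 2 + S)
M(B) = 2*B (M(B) = (2 + 0)*B = 2*B)
E = 1 (E = (1 + 2)/3 = (1/3)*3 = 1)
V(m, j) = 2 (V(m, j) = (2*1)*1 = 2*1 = 2)
4799433 - V(-1924, -115) = 4799433 - 1*2 = 4799433 - 2 = 4799431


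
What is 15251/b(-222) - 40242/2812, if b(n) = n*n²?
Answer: -156590519/10941048 ≈ -14.312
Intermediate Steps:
b(n) = n³
15251/b(-222) - 40242/2812 = 15251/((-222)³) - 40242/2812 = 15251/(-10941048) - 40242*1/2812 = 15251*(-1/10941048) - 1059/74 = -15251/10941048 - 1059/74 = -156590519/10941048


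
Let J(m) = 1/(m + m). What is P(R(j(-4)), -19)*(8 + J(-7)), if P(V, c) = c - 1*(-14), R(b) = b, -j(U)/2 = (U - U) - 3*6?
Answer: -555/14 ≈ -39.643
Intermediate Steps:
j(U) = 36 (j(U) = -2*((U - U) - 3*6) = -2*(0 - 18) = -2*(-18) = 36)
J(m) = 1/(2*m)
P(V, c) = 14 + c (P(V, c) = c + 14 = 14 + c)
P(R(j(-4)), -19)*(8 + J(-7)) = (14 - 19)*(8 + (½)/(-7)) = -5*(8 + (½)*(-⅐)) = -5*(8 - 1/14) = -5*111/14 = -555/14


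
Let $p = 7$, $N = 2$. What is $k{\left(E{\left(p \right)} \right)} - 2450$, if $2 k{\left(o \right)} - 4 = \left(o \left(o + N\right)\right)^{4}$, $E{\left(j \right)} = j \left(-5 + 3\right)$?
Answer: $398294640$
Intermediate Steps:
$E{\left(j \right)} = - 2 j$ ($E{\left(j \right)} = j \left(-2\right) = - 2 j$)
$k{\left(o \right)} = 2 + \frac{o^{4} \left(2 + o\right)^{4}}{2}$ ($k{\left(o \right)} = 2 + \frac{\left(o \left(o + 2\right)\right)^{4}}{2} = 2 + \frac{\left(o \left(2 + o\right)\right)^{4}}{2} = 2 + \frac{o^{4} \left(2 + o\right)^{4}}{2}$)
$k{\left(E{\left(p \right)} \right)} - 2450 = \left(2 + \frac{\left(\left(-2\right) 7\right)^{4} \left(2 - 14\right)^{4}}{2}\right) - 2450 = \left(2 + \frac{\left(-14\right)^{4} \left(2 - 14\right)^{4}}{2}\right) - 2450 = \left(2 + \frac{1}{2} \cdot 38416 \left(-12\right)^{4}\right) - 2450 = \left(2 + \frac{1}{2} \cdot 38416 \cdot 20736\right) - 2450 = \left(2 + 398297088\right) - 2450 = 398297090 - 2450 = 398294640$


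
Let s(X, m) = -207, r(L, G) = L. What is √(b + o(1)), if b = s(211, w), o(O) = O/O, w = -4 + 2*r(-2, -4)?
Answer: I*√206 ≈ 14.353*I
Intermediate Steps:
w = -8 (w = -4 + 2*(-2) = -4 - 4 = -8)
o(O) = 1
b = -207
√(b + o(1)) = √(-207 + 1) = √(-206) = I*√206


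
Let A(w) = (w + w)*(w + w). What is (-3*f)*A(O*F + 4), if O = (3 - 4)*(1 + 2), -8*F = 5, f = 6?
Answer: -19881/8 ≈ -2485.1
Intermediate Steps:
F = -5/8 (F = -1/8*5 = -5/8 ≈ -0.62500)
O = -3 (O = -1*3 = -3)
A(w) = 4*w**2 (A(w) = (2*w)*(2*w) = 4*w**2)
(-3*f)*A(O*F + 4) = (-3*6)*(4*(-3*(-5/8) + 4)**2) = -72*(15/8 + 4)**2 = -72*(47/8)**2 = -72*2209/64 = -18*2209/16 = -19881/8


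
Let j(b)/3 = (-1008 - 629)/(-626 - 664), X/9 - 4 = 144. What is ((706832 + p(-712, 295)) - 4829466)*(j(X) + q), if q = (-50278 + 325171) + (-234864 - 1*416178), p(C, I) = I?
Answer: 666757139510787/430 ≈ 1.5506e+12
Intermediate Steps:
X = 1332 (X = 36 + 9*144 = 36 + 1296 = 1332)
j(b) = 1637/430 (j(b) = 3*((-1008 - 629)/(-626 - 664)) = 3*(-1637/(-1290)) = 3*(-1637*(-1/1290)) = 3*(1637/1290) = 1637/430)
q = -376149 (q = 274893 + (-234864 - 416178) = 274893 - 651042 = -376149)
((706832 + p(-712, 295)) - 4829466)*(j(X) + q) = ((706832 + 295) - 4829466)*(1637/430 - 376149) = (707127 - 4829466)*(-161742433/430) = -4122339*(-161742433/430) = 666757139510787/430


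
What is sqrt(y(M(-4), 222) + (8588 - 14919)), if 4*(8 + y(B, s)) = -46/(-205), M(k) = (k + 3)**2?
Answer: I*sqrt(1065576470)/410 ≈ 79.617*I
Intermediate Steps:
M(k) = (3 + k)**2
y(B, s) = -3257/410 (y(B, s) = -8 + (-46/(-205))/4 = -8 + (-46*(-1/205))/4 = -8 + (1/4)*(46/205) = -8 + 23/410 = -3257/410)
sqrt(y(M(-4), 222) + (8588 - 14919)) = sqrt(-3257/410 + (8588 - 14919)) = sqrt(-3257/410 - 6331) = sqrt(-2598967/410) = I*sqrt(1065576470)/410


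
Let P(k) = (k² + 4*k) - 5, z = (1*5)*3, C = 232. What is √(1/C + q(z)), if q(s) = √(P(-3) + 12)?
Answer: √26970/116 ≈ 1.4157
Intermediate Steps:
z = 15 (z = 5*3 = 15)
P(k) = -5 + k² + 4*k
q(s) = 2 (q(s) = √((-5 + (-3)² + 4*(-3)) + 12) = √((-5 + 9 - 12) + 12) = √(-8 + 12) = √4 = 2)
√(1/C + q(z)) = √(1/232 + 2) = √(465/232) = √26970/116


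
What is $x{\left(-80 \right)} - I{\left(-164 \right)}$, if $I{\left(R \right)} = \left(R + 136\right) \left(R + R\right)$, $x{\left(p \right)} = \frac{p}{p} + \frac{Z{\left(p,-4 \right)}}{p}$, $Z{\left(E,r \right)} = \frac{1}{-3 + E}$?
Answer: $- \frac{60975119}{6640} \approx -9183.0$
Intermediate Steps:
$x{\left(p \right)} = 1 + \frac{1}{p \left(-3 + p\right)}$ ($x{\left(p \right)} = \frac{p}{p} + \frac{1}{\left(-3 + p\right) p} = 1 + \frac{1}{p \left(-3 + p\right)}$)
$I{\left(R \right)} = 2 R \left(136 + R\right)$ ($I{\left(R \right)} = \left(136 + R\right) 2 R = 2 R \left(136 + R\right)$)
$x{\left(-80 \right)} - I{\left(-164 \right)} = \frac{1 - 80 \left(-3 - 80\right)}{\left(-80\right) \left(-3 - 80\right)} - 2 \left(-164\right) \left(136 - 164\right) = - \frac{1 - -6640}{80 \left(-83\right)} - 2 \left(-164\right) \left(-28\right) = \left(- \frac{1}{80}\right) \left(- \frac{1}{83}\right) \left(1 + 6640\right) - 9184 = \left(- \frac{1}{80}\right) \left(- \frac{1}{83}\right) 6641 - 9184 = \frac{6641}{6640} - 9184 = - \frac{60975119}{6640}$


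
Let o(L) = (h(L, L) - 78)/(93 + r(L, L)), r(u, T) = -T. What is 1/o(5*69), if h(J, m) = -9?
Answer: 84/29 ≈ 2.8966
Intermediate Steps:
o(L) = -87/(93 - L) (o(L) = (-9 - 78)/(93 - L) = -87/(93 - L))
1/o(5*69) = 1/(87/(-93 + 5*69)) = 1/(87/(-93 + 345)) = 1/(87/252) = 1/(87*(1/252)) = 1/(29/84) = 84/29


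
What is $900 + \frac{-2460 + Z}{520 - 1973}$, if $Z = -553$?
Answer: $\frac{1310713}{1453} \approx 902.07$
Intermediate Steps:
$900 + \frac{-2460 + Z}{520 - 1973} = 900 + \frac{-2460 - 553}{520 - 1973} = 900 - \frac{3013}{-1453} = 900 - - \frac{3013}{1453} = 900 + \frac{3013}{1453} = \frac{1310713}{1453}$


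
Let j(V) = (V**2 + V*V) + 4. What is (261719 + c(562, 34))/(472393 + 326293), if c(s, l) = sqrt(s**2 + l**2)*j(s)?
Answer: 261719/798686 + 3158460*sqrt(3170)/399343 ≈ 445.63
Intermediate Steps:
j(V) = 4 + 2*V**2 (j(V) = (V**2 + V**2) + 4 = 2*V**2 + 4 = 4 + 2*V**2)
c(s, l) = sqrt(l**2 + s**2)*(4 + 2*s**2) (c(s, l) = sqrt(s**2 + l**2)*(4 + 2*s**2) = sqrt(l**2 + s**2)*(4 + 2*s**2))
(261719 + c(562, 34))/(472393 + 326293) = (261719 + 2*sqrt(34**2 + 562**2)*(2 + 562**2))/(472393 + 326293) = (261719 + 2*sqrt(1156 + 315844)*(2 + 315844))/798686 = (261719 + 2*sqrt(317000)*315846)*(1/798686) = (261719 + 2*(10*sqrt(3170))*315846)*(1/798686) = (261719 + 6316920*sqrt(3170))*(1/798686) = 261719/798686 + 3158460*sqrt(3170)/399343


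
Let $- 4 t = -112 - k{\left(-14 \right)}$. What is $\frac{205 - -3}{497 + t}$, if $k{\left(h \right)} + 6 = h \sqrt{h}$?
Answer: $\frac{435552}{1096895} + \frac{2912 i \sqrt{14}}{1096895} \approx 0.39708 + 0.0099332 i$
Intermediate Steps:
$k{\left(h \right)} = -6 + h^{\frac{3}{2}}$ ($k{\left(h \right)} = -6 + h \sqrt{h} = -6 + h^{\frac{3}{2}}$)
$t = \frac{53}{2} - \frac{7 i \sqrt{14}}{2}$ ($t = - \frac{-112 - \left(-6 + \left(-14\right)^{\frac{3}{2}}\right)}{4} = - \frac{-112 - \left(-6 - 14 i \sqrt{14}\right)}{4} = - \frac{-112 + \left(6 + 14 i \sqrt{14}\right)}{4} = - \frac{-106 + 14 i \sqrt{14}}{4} = \frac{53}{2} - \frac{7 i \sqrt{14}}{2} \approx 26.5 - 13.096 i$)
$\frac{205 - -3}{497 + t} = \frac{205 - -3}{497 + \left(\frac{53}{2} - \frac{7 i \sqrt{14}}{2}\right)} = \frac{205 + \left(10 - 7\right)}{\frac{1047}{2} - \frac{7 i \sqrt{14}}{2}} = \frac{205 + 3}{\frac{1047}{2} - \frac{7 i \sqrt{14}}{2}} = \frac{208}{\frac{1047}{2} - \frac{7 i \sqrt{14}}{2}}$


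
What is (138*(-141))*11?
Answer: -214038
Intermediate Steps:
(138*(-141))*11 = -19458*11 = -214038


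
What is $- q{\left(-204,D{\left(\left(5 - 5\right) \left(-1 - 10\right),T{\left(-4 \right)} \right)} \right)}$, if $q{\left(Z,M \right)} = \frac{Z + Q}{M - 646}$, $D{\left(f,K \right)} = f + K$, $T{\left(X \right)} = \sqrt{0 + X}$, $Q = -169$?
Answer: $- \frac{120479}{208660} - \frac{373 i}{208660} \approx -0.57739 - 0.0017876 i$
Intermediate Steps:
$T{\left(X \right)} = \sqrt{X}$
$D{\left(f,K \right)} = K + f$
$q{\left(Z,M \right)} = \frac{-169 + Z}{-646 + M}$ ($q{\left(Z,M \right)} = \frac{Z - 169}{M - 646} = \frac{-169 + Z}{-646 + M}$)
$- q{\left(-204,D{\left(\left(5 - 5\right) \left(-1 - 10\right),T{\left(-4 \right)} \right)} \right)} = - \frac{-169 - 204}{-646 + \left(\sqrt{-4} + \left(5 - 5\right) \left(-1 - 10\right)\right)} = - \frac{-373}{-646 + \left(2 i + 0 \left(-11\right)\right)} = - \frac{-373}{-646 + \left(2 i + 0\right)} = - \frac{-373}{-646 + 2 i} = - \frac{-646 - 2 i}{417320} \left(-373\right) = - \frac{\left(-373\right) \left(-646 - 2 i\right)}{417320} = \frac{373 \left(-646 - 2 i\right)}{417320}$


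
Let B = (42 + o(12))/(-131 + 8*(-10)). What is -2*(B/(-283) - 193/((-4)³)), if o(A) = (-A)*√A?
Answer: -11527297/1910816 + 48*√3/59713 ≈ -6.0313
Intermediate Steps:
o(A) = -A^(3/2)
B = -42/211 + 24*√3/211 (B = (42 - 12^(3/2))/(-131 + 8*(-10)) = (42 - 24*√3)/(-131 - 80) = (42 - 24*√3)/(-211) = (42 - 24*√3)*(-1/211) = -42/211 + 24*√3/211 ≈ -0.0020416)
-2*(B/(-283) - 193/((-4)³)) = -2*((-42/211 + 24*√3/211)/(-283) - 193/((-4)³)) = -2*((-42/211 + 24*√3/211)*(-1/283) - 193/(-64)) = -2*((42/59713 - 24*√3/59713) - 193*(-1/64)) = -2*((42/59713 - 24*√3/59713) + 193/64) = -2*(11527297/3821632 - 24*√3/59713) = -11527297/1910816 + 48*√3/59713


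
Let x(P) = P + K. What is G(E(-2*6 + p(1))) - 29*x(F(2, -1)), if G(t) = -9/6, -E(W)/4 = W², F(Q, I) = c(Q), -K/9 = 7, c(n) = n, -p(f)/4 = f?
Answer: 3535/2 ≈ 1767.5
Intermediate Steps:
p(f) = -4*f
K = -63 (K = -9*7 = -63)
F(Q, I) = Q
x(P) = -63 + P (x(P) = P - 63 = -63 + P)
E(W) = -4*W²
G(t) = -3/2 (G(t) = -9*⅙ = -3/2)
G(E(-2*6 + p(1))) - 29*x(F(2, -1)) = -3/2 - 29*(-63 + 2) = -3/2 - 29*(-61) = -3/2 + 1769 = 3535/2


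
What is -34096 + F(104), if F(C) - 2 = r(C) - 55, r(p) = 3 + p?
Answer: -34042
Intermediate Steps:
F(C) = -50 + C (F(C) = 2 + ((3 + C) - 55) = 2 + (-52 + C) = -50 + C)
-34096 + F(104) = -34096 + (-50 + 104) = -34096 + 54 = -34042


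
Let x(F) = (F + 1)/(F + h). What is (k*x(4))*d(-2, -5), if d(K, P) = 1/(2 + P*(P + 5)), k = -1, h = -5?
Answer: 5/2 ≈ 2.5000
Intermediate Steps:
x(F) = (1 + F)/(-5 + F) (x(F) = (F + 1)/(F - 5) = (1 + F)/(-5 + F))
d(K, P) = 1/(2 + P*(5 + P))
(k*x(4))*d(-2, -5) = (-(1 + 4)/(-5 + 4))/(2 + (-5)² + 5*(-5)) = (-5/(-1))/(2 + 25 - 25) = -(-1)*5/2 = -1*(-5)*(½) = 5*(½) = 5/2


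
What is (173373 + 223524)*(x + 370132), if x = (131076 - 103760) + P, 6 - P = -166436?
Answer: 223806249330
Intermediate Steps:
P = 166442 (P = 6 - 1*(-166436) = 6 + 166436 = 166442)
x = 193758 (x = (131076 - 103760) + 166442 = 27316 + 166442 = 193758)
(173373 + 223524)*(x + 370132) = (173373 + 223524)*(193758 + 370132) = 396897*563890 = 223806249330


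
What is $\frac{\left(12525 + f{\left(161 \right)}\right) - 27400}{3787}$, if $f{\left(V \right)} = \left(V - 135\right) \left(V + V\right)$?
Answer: $- \frac{929}{541} \approx -1.7172$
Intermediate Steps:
$f{\left(V \right)} = 2 V \left(-135 + V\right)$ ($f{\left(V \right)} = \left(-135 + V\right) 2 V = 2 V \left(-135 + V\right)$)
$\frac{\left(12525 + f{\left(161 \right)}\right) - 27400}{3787} = \frac{\left(12525 + 2 \cdot 161 \left(-135 + 161\right)\right) - 27400}{3787} = \left(\left(12525 + 2 \cdot 161 \cdot 26\right) - 27400\right) \frac{1}{3787} = \left(\left(12525 + 8372\right) - 27400\right) \frac{1}{3787} = \left(20897 - 27400\right) \frac{1}{3787} = \left(-6503\right) \frac{1}{3787} = - \frac{929}{541}$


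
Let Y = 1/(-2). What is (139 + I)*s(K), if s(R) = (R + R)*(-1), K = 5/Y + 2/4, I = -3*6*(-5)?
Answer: 4351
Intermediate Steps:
I = 90 (I = -18*(-5) = 90)
Y = -1/2 ≈ -0.50000
K = -19/2 (K = 5/(-1/2) + 2/4 = 5*(-2) + 2*(1/4) = -10 + 1/2 = -19/2 ≈ -9.5000)
s(R) = -2*R (s(R) = (2*R)*(-1) = -2*R)
(139 + I)*s(K) = (139 + 90)*(-2*(-19/2)) = 229*19 = 4351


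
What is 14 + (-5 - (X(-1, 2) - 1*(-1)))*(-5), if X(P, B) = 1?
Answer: 49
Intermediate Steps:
14 + (-5 - (X(-1, 2) - 1*(-1)))*(-5) = 14 + (-5 - (1 - 1*(-1)))*(-5) = 14 + (-5 - (1 + 1))*(-5) = 14 + (-5 - 1*2)*(-5) = 14 + (-5 - 2)*(-5) = 14 - 7*(-5) = 14 + 35 = 49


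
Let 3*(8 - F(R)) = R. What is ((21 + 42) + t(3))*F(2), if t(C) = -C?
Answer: 440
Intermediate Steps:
F(R) = 8 - R/3
((21 + 42) + t(3))*F(2) = ((21 + 42) - 1*3)*(8 - ⅓*2) = (63 - 3)*(8 - ⅔) = 60*(22/3) = 440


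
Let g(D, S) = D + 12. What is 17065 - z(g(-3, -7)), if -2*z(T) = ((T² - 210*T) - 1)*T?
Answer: 8920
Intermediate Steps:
g(D, S) = 12 + D
z(T) = -T*(-1 + T² - 210*T)/2 (z(T) = -((T² - 210*T) - 1)*T/2 = -(-1 + T² - 210*T)*T/2 = -T*(-1 + T² - 210*T)/2)
17065 - z(g(-3, -7)) = 17065 - (12 - 3)*(1 - (12 - 3)² + 210*(12 - 3))/2 = 17065 - 9*(1 - 1*9² + 210*9)/2 = 17065 - 9*(1 - 1*81 + 1890)/2 = 17065 - 9*(1 - 81 + 1890)/2 = 17065 - 9*1810/2 = 17065 - 1*8145 = 17065 - 8145 = 8920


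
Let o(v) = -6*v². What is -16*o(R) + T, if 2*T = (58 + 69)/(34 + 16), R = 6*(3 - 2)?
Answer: 345727/100 ≈ 3457.3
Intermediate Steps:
R = 6 (R = 6*1 = 6)
T = 127/100 (T = ((58 + 69)/(34 + 16))/2 = (127/50)/2 = (127*(1/50))/2 = (½)*(127/50) = 127/100 ≈ 1.2700)
-16*o(R) + T = -(-96)*6² + 127/100 = -(-96)*36 + 127/100 = -16*(-216) + 127/100 = 3456 + 127/100 = 345727/100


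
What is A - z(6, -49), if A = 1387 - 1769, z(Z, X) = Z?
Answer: -388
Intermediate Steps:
A = -382
A - z(6, -49) = -382 - 1*6 = -382 - 6 = -388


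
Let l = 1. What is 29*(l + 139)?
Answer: 4060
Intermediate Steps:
29*(l + 139) = 29*(1 + 139) = 29*140 = 4060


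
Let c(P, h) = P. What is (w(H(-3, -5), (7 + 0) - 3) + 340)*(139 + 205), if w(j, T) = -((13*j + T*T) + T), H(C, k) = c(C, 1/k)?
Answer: 123496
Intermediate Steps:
H(C, k) = C
w(j, T) = -T - T² - 13*j (w(j, T) = -((13*j + T²) + T) = -((T² + 13*j) + T) = -(T + T² + 13*j) = -T - T² - 13*j)
(w(H(-3, -5), (7 + 0) - 3) + 340)*(139 + 205) = ((-((7 + 0) - 3) - ((7 + 0) - 3)² - 13*(-3)) + 340)*(139 + 205) = ((-(7 - 3) - (7 - 3)² + 39) + 340)*344 = ((-1*4 - 1*4² + 39) + 340)*344 = ((-4 - 1*16 + 39) + 340)*344 = ((-4 - 16 + 39) + 340)*344 = (19 + 340)*344 = 359*344 = 123496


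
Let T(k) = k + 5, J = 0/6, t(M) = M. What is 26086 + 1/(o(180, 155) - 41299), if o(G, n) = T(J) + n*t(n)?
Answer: 450479133/17269 ≈ 26086.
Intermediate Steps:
J = 0 (J = 0*(⅙) = 0)
T(k) = 5 + k
o(G, n) = 5 + n² (o(G, n) = (5 + 0) + n*n = 5 + n²)
26086 + 1/(o(180, 155) - 41299) = 26086 + 1/((5 + 155²) - 41299) = 26086 + 1/((5 + 24025) - 41299) = 26086 + 1/(24030 - 41299) = 26086 + 1/(-17269) = 26086 - 1/17269 = 450479133/17269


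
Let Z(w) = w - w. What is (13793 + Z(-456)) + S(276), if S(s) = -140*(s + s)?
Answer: -63487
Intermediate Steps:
S(s) = -280*s
Z(w) = 0
(13793 + Z(-456)) + S(276) = (13793 + 0) - 280*276 = 13793 - 77280 = -63487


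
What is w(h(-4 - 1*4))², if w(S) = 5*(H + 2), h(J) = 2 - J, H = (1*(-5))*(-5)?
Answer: 18225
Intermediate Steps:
H = 25 (H = -5*(-5) = 25)
w(S) = 135 (w(S) = 5*(25 + 2) = 5*27 = 135)
w(h(-4 - 1*4))² = 135² = 18225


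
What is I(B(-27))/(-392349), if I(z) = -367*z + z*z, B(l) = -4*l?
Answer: 9324/130783 ≈ 0.071294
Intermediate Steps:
I(z) = z² - 367*z (I(z) = -367*z + z² = z² - 367*z)
I(B(-27))/(-392349) = ((-4*(-27))*(-367 - 4*(-27)))/(-392349) = (108*(-367 + 108))*(-1/392349) = (108*(-259))*(-1/392349) = -27972*(-1/392349) = 9324/130783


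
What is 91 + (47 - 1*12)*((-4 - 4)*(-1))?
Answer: 371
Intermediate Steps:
91 + (47 - 1*12)*((-4 - 4)*(-1)) = 91 + (47 - 12)*(-8*(-1)) = 91 + 35*8 = 91 + 280 = 371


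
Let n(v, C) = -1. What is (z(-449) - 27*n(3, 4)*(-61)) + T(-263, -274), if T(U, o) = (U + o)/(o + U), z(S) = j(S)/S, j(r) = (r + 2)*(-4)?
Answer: -740842/449 ≈ -1650.0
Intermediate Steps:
j(r) = -8 - 4*r (j(r) = (2 + r)*(-4) = -8 - 4*r)
z(S) = (-8 - 4*S)/S
T(U, o) = 1 (T(U, o) = (U + o)/(U + o) = 1)
(z(-449) - 27*n(3, 4)*(-61)) + T(-263, -274) = ((-4 - 8/(-449)) - 27*(-1)*(-61)) + 1 = ((-4 - 8*(-1/449)) + 27*(-61)) + 1 = ((-4 + 8/449) - 1647) + 1 = (-1788/449 - 1647) + 1 = -741291/449 + 1 = -740842/449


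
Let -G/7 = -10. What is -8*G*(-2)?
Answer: 1120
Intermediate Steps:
G = 70 (G = -7*(-10) = 70)
-8*G*(-2) = -8*70*(-2) = -560*(-2) = 1120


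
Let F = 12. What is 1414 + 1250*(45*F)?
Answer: 676414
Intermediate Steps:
1414 + 1250*(45*F) = 1414 + 1250*(45*12) = 1414 + 1250*540 = 1414 + 675000 = 676414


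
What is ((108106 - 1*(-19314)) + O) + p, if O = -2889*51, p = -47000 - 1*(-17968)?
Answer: -48951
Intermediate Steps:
p = -29032 (p = -47000 + 17968 = -29032)
O = -147339
((108106 - 1*(-19314)) + O) + p = ((108106 - 1*(-19314)) - 147339) - 29032 = ((108106 + 19314) - 147339) - 29032 = (127420 - 147339) - 29032 = -19919 - 29032 = -48951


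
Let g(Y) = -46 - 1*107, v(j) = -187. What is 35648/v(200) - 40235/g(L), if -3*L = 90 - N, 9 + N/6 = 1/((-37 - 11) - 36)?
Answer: 121753/1683 ≈ 72.343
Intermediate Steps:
N = -757/14 (N = -54 + 6/((-37 - 11) - 36) = -54 + 6/(-48 - 36) = -54 + 6/(-84) = -54 + 6*(-1/84) = -54 - 1/14 = -757/14 ≈ -54.071)
L = -2017/42 (L = -(90 - 1*(-757/14))/3 = -(90 + 757/14)/3 = -⅓*2017/14 = -2017/42 ≈ -48.024)
g(Y) = -153 (g(Y) = -46 - 107 = -153)
35648/v(200) - 40235/g(L) = 35648/(-187) - 40235/(-153) = 35648*(-1/187) - 40235*(-1/153) = -35648/187 + 40235/153 = 121753/1683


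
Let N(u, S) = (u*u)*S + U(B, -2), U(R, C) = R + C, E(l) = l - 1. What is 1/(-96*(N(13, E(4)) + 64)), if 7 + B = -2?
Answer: -1/53760 ≈ -1.8601e-5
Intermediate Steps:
B = -9 (B = -7 - 2 = -9)
E(l) = -1 + l
U(R, C) = C + R
N(u, S) = -11 + S*u**2 (N(u, S) = (u*u)*S + (-2 - 9) = u**2*S - 11 = S*u**2 - 11 = -11 + S*u**2)
1/(-96*(N(13, E(4)) + 64)) = 1/(-96*((-11 + (-1 + 4)*13**2) + 64)) = 1/(-96*((-11 + 3*169) + 64)) = 1/(-96*((-11 + 507) + 64)) = 1/(-96*(496 + 64)) = 1/(-96*560) = 1/(-53760) = -1/53760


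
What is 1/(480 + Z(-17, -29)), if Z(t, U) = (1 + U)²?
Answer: 1/1264 ≈ 0.00079114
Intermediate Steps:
1/(480 + Z(-17, -29)) = 1/(480 + (1 - 29)²) = 1/(480 + (-28)²) = 1/(480 + 784) = 1/1264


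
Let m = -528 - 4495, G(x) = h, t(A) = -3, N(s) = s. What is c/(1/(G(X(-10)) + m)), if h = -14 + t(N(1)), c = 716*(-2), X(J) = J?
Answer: 7217280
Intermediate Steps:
c = -1432
h = -17 (h = -14 - 3 = -17)
G(x) = -17
m = -5023
c/(1/(G(X(-10)) + m)) = -1432/(1/(-17 - 5023)) = -1432/(1/(-5040)) = -1432/(-1/5040) = -1432*(-5040) = 7217280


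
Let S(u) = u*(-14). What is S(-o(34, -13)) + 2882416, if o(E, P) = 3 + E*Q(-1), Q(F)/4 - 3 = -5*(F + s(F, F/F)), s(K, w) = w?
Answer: 2888170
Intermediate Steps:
Q(F) = -8 - 20*F (Q(F) = 12 + 4*(-5*(F + F/F)) = 12 + 4*(-5*(F + 1)) = 12 + 4*(-5*(1 + F)) = 12 + 4*(-5 - 5*F) = 12 + (-20 - 20*F) = -8 - 20*F)
o(E, P) = 3 + 12*E (o(E, P) = 3 + E*(-8 - 20*(-1)) = 3 + E*(-8 + 20) = 3 + E*12 = 3 + 12*E)
S(u) = -14*u
S(-o(34, -13)) + 2882416 = -(-14)*(3 + 12*34) + 2882416 = -(-14)*(3 + 408) + 2882416 = -(-14)*411 + 2882416 = -14*(-411) + 2882416 = 5754 + 2882416 = 2888170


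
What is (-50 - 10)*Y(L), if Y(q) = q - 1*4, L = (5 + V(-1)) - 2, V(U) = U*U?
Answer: 0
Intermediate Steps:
V(U) = U²
L = 4 (L = (5 + (-1)²) - 2 = (5 + 1) - 2 = 6 - 2 = 4)
Y(q) = -4 + q (Y(q) = q - 4 = -4 + q)
(-50 - 10)*Y(L) = (-50 - 10)*(-4 + 4) = -60*0 = 0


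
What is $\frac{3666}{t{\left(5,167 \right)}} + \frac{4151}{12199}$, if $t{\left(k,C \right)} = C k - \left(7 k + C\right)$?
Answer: $\frac{15783039}{2573989} \approx 6.1317$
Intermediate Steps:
$t{\left(k,C \right)} = - C - 7 k + C k$ ($t{\left(k,C \right)} = C k - \left(C + 7 k\right) = - C - 7 k + C k$)
$\frac{3666}{t{\left(5,167 \right)}} + \frac{4151}{12199} = \frac{3666}{\left(-1\right) 167 - 35 + 167 \cdot 5} + \frac{4151}{12199} = \frac{3666}{-167 - 35 + 835} + 4151 \cdot \frac{1}{12199} = \frac{3666}{633} + \frac{4151}{12199} = 3666 \cdot \frac{1}{633} + \frac{4151}{12199} = \frac{1222}{211} + \frac{4151}{12199} = \frac{15783039}{2573989}$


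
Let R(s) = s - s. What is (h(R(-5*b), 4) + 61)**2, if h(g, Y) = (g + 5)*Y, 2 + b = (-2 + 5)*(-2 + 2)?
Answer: 6561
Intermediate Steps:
b = -2 (b = -2 + (-2 + 5)*(-2 + 2) = -2 + 3*0 = -2 + 0 = -2)
R(s) = 0
h(g, Y) = Y*(5 + g) (h(g, Y) = (5 + g)*Y = Y*(5 + g))
(h(R(-5*b), 4) + 61)**2 = (4*(5 + 0) + 61)**2 = (4*5 + 61)**2 = (20 + 61)**2 = 81**2 = 6561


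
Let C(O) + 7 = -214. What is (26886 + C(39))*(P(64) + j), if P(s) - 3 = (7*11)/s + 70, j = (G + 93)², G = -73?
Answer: 809256085/64 ≈ 1.2645e+7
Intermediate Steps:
j = 400 (j = (-73 + 93)² = 20² = 400)
C(O) = -221 (C(O) = -7 - 214 = -221)
P(s) = 73 + 77/s (P(s) = 3 + ((7*11)/s + 70) = 3 + (77/s + 70) = 3 + (70 + 77/s) = 73 + 77/s)
(26886 + C(39))*(P(64) + j) = (26886 - 221)*((73 + 77/64) + 400) = 26665*((73 + 77*(1/64)) + 400) = 26665*((73 + 77/64) + 400) = 26665*(4749/64 + 400) = 26665*(30349/64) = 809256085/64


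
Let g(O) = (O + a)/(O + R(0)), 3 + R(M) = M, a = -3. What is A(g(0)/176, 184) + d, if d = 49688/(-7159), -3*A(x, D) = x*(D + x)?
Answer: -1616416893/221757184 ≈ -7.2891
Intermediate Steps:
R(M) = -3 + M
g(O) = 1 (g(O) = (O - 3)/(O + (-3 + 0)) = (-3 + O)/(O - 3) = (-3 + O)/(-3 + O) = 1)
A(x, D) = -x*(D + x)/3
d = -49688/7159 (d = 49688*(-1/7159) = -49688/7159 ≈ -6.9406)
A(g(0)/176, 184) + d = -1/176*(184 + 1/176)/3 - 49688/7159 = -1*(1/176)*(184 + 1*(1/176))/3 - 49688/7159 = -1/3*1/176*(184 + 1/176) - 49688/7159 = -1/3*1/176*32385/176 - 49688/7159 = -10795/30976 - 49688/7159 = -1616416893/221757184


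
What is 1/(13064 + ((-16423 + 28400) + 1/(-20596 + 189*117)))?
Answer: 1517/37987198 ≈ 3.9935e-5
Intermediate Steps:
1/(13064 + ((-16423 + 28400) + 1/(-20596 + 189*117))) = 1/(13064 + (11977 + 1/(-20596 + 22113))) = 1/(13064 + (11977 + 1/1517)) = 1/(13064 + 18169110/1517) = 1/(37987198/1517) = 1517/37987198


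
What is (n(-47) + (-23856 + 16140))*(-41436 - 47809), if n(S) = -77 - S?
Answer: 691291770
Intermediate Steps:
(n(-47) + (-23856 + 16140))*(-41436 - 47809) = ((-77 - 1*(-47)) + (-23856 + 16140))*(-41436 - 47809) = ((-77 + 47) - 7716)*(-89245) = (-30 - 7716)*(-89245) = -7746*(-89245) = 691291770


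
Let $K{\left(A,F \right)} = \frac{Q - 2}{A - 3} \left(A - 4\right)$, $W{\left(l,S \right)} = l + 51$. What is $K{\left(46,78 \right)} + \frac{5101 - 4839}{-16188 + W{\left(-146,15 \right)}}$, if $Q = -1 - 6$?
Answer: $- \frac{6166240}{700169} \approx -8.8068$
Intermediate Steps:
$Q = -7$ ($Q = -1 - 6 = -7$)
$W{\left(l,S \right)} = 51 + l$
$K{\left(A,F \right)} = - \frac{9 \left(-4 + A\right)}{-3 + A}$ ($K{\left(A,F \right)} = \frac{-7 - 2}{A - 3} \left(A - 4\right) = - \frac{9}{-3 + A} \left(-4 + A\right) = - \frac{9 \left(-4 + A\right)}{-3 + A}$)
$K{\left(46,78 \right)} + \frac{5101 - 4839}{-16188 + W{\left(-146,15 \right)}} = \frac{9 \left(4 - 46\right)}{-3 + 46} + \frac{5101 - 4839}{-16188 + \left(51 - 146\right)} = \frac{9 \left(4 - 46\right)}{43} + \frac{262}{-16188 - 95} = 9 \cdot \frac{1}{43} \left(-42\right) + \frac{262}{-16283} = - \frac{378}{43} + 262 \left(- \frac{1}{16283}\right) = - \frac{378}{43} - \frac{262}{16283} = - \frac{6166240}{700169}$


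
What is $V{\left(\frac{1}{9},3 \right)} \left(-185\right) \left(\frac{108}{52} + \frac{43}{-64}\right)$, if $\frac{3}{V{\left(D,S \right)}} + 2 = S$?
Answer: $- \frac{648795}{832} \approx -779.8$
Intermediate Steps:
$V{\left(D,S \right)} = \frac{3}{-2 + S}$
$V{\left(\frac{1}{9},3 \right)} \left(-185\right) \left(\frac{108}{52} + \frac{43}{-64}\right) = \frac{3}{-2 + 3} \left(-185\right) \left(\frac{108}{52} + \frac{43}{-64}\right) = \frac{3}{1} \left(-185\right) \left(108 \cdot \frac{1}{52} + 43 \left(- \frac{1}{64}\right)\right) = 3 \cdot 1 \left(-185\right) \left(\frac{27}{13} - \frac{43}{64}\right) = 3 \left(-185\right) \frac{1169}{832} = \left(-555\right) \frac{1169}{832} = - \frac{648795}{832}$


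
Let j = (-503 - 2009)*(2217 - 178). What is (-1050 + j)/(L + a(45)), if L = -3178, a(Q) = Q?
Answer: 5123018/3133 ≈ 1635.2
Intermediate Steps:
j = -5121968 (j = -2512*2039 = -5121968)
(-1050 + j)/(L + a(45)) = (-1050 - 5121968)/(-3178 + 45) = -5123018/(-3133) = -5123018*(-1/3133) = 5123018/3133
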